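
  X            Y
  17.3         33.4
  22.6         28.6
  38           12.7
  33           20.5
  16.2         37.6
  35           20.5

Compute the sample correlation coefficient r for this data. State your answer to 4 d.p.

n = 6, ΣX = 162.1, ΣY = 153.3, ΣX² = 4830.49, ΣY² = 4349.07, ΣXY = 3709.9
nΣXY − ΣXΣY = 22259.4 − 24849.93 = -2590.53
nΣX² − (ΣX)² = 28982.94 − 26276.41 = 2706.53; nΣY² − (ΣY)² = 26094.42 − 23500.89 = 2593.53
r = -2590.53 / √(2706.53 × 2593.53) = -2590.53 / 2649.4276 ≈ -0.9778

-0.9778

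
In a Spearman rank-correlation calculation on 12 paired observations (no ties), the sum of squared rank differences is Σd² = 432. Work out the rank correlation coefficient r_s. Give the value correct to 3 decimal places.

-0.510

ρ = 1 − 6Σd² / [n(n²−1)] = 1 − 6×432 / (12×143)
  = 1 − 2592/1716 = 1 − 1.5105 ≈ -0.510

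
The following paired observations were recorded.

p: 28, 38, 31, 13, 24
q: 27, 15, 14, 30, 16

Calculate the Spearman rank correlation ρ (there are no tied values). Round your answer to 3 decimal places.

-0.800

Rank p: 3, 5, 4, 1, 2
Rank q: 4, 2, 1, 5, 3
d = rank(p) − rank(q): -1, 3, 3, -4, -1; Σd² = 36
ρ = 1 − 6Σd² / [n(n²−1)] = 1 − 6×36 / (5×24) = 1 − 216/120 ≈ -0.800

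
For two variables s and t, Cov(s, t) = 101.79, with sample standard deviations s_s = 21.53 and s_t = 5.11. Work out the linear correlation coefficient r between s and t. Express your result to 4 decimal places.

r = Cov(s,t) / (s_s · s_t) = 101.79 / (21.53 × 5.11)
  = 101.79 / 110.0183 ≈ 0.9252

0.9252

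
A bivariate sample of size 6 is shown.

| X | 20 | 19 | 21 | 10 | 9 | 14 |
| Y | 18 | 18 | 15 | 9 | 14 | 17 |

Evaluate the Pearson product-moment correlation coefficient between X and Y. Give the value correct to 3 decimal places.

0.673

n = 6, ΣX = 93, ΣY = 91, ΣX² = 1579, ΣY² = 1439, ΣXY = 1471
nΣXY − ΣXΣY = 8826 − 8463 = 363
nΣX² − (ΣX)² = 9474 − 8649 = 825; nΣY² − (ΣY)² = 8634 − 8281 = 353
r = 363 / √(825 × 353) = 363 / 539.6527 ≈ 0.673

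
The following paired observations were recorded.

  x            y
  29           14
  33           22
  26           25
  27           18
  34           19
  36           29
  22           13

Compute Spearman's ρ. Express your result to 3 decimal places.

0.571

Rank x: 4, 5, 2, 3, 6, 7, 1
Rank y: 2, 5, 6, 3, 4, 7, 1
d = rank(x) − rank(y): 2, 0, -4, 0, 2, 0, 0; Σd² = 24
ρ = 1 − 6Σd² / [n(n²−1)] = 1 − 6×24 / (7×48) = 1 − 144/336 ≈ 0.571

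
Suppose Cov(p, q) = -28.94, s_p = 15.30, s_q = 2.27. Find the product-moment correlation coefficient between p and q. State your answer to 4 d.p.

-0.8333

r = Cov(p,q) / (s_p · s_q) = -28.94 / (15.30 × 2.27)
  = -28.94 / 34.7310 ≈ -0.8333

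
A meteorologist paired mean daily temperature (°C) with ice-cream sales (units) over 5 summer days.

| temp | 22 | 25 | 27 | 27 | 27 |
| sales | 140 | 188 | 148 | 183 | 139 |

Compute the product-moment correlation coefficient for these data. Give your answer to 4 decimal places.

n = 5, Σx = 128, Σy = 798, Σx² = 3296, Σy² = 129658, Σxy = 20470
nΣxy − ΣxΣy = 102350 − 102144 = 206
nΣx² − (Σx)² = 16480 − 16384 = 96; nΣy² − (Σy)² = 648290 − 636804 = 11486
r = 206 / √(96 × 11486) = 206 / 1050.0743 ≈ 0.1962

0.1962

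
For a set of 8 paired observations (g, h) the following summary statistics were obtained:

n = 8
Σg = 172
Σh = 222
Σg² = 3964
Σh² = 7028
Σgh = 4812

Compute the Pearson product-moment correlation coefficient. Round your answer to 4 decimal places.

r = (nΣgh − ΣgΣh) / √[(nΣg² − (Σg)²)(nΣh² − (Σh)²)]
Numerator: 8×4812 − 172×222 = 312
Denominator: √[(31712 − 29584)(56224 − 49284)] = √[2128 × 6940] = 3842.9572
r = 312 / 3842.9572 ≈ 0.0812

0.0812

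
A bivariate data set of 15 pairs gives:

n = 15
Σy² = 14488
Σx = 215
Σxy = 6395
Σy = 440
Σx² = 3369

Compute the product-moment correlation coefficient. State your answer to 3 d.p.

r = (nΣxy − ΣxΣy) / √[(nΣx² − (Σx)²)(nΣy² − (Σy)²)]
Numerator: 15×6395 − 215×440 = 1325
Denominator: √[(50535 − 46225)(217320 − 193600)] = √[4310 × 23720] = 10111.0435
r = 1325 / 10111.0435 ≈ 0.131

0.131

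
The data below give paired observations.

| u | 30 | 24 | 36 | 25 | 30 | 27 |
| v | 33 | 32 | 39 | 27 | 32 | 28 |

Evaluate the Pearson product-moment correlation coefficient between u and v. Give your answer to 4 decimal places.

0.8346

n = 6, Σu = 172, Σv = 191, Σu² = 5026, Σv² = 6171, Σuv = 5553
nΣuv − ΣuΣv = 33318 − 32852 = 466
nΣu² − (Σu)² = 30156 − 29584 = 572; nΣv² − (Σv)² = 37026 − 36481 = 545
r = 466 / √(572 × 545) = 466 / 558.3368 ≈ 0.8346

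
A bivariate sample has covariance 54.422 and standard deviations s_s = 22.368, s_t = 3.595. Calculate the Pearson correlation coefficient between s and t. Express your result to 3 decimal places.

r = Cov(s,t) / (s_s · s_t) = 54.422 / (22.368 × 3.595)
  = 54.422 / 80.4130 ≈ 0.677

0.677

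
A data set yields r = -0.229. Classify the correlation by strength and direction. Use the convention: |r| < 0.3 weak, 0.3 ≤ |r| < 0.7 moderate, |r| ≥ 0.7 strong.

r = -0.229 < 0 so the relationship is negative.
|r| = 0.229, which falls in the weak range.

weak negative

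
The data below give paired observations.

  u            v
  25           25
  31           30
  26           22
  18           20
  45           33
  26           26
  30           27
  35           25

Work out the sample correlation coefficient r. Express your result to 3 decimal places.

n = 8, Σu = 236, Σv = 208, Σu² = 7412, Σv² = 5528, Σuv = 6333
nΣuv − ΣuΣv = 50664 − 49088 = 1576
nΣu² − (Σu)² = 59296 − 55696 = 3600; nΣv² − (Σv)² = 44224 − 43264 = 960
r = 1576 / √(3600 × 960) = 1576 / 1859.0320 ≈ 0.848

0.848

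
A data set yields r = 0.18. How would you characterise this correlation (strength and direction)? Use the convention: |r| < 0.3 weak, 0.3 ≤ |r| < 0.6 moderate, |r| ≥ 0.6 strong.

r = 0.18 > 0 so the relationship is positive.
|r| = 0.18, which falls in the weak range.

weak positive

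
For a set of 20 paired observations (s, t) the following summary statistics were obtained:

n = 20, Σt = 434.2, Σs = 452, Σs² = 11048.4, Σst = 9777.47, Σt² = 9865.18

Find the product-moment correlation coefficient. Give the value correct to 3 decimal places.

r = (nΣst − ΣsΣt) / √[(nΣs² − (Σs)²)(nΣt² − (Σt)²)]
Numerator: 20×9777.47 − 452×434.2 = -709
Denominator: √[(220968 − 204304)(197303.6 − 188529.64)] = √[16664 × 8773.96] = 12091.7025
r = -709 / 12091.7025 ≈ -0.059

-0.059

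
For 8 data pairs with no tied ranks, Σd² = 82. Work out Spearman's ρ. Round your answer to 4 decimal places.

0.0238

ρ = 1 − 6Σd² / [n(n²−1)] = 1 − 6×82 / (8×63)
  = 1 − 492/504 = 1 − 0.97619 ≈ 0.0238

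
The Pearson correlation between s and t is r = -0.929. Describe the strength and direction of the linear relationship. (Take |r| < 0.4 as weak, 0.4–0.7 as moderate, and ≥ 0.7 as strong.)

strong negative

r = -0.929 < 0 so the relationship is negative.
|r| = 0.929, which falls in the strong range.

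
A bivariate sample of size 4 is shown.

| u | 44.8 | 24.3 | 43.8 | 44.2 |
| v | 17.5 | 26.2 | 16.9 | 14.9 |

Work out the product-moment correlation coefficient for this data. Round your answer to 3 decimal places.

-0.971

n = 4, Σu = 157.1, Σv = 75.5, Σu² = 6469.61, Σv² = 1500.31, Σuv = 2819.46
nΣuv − ΣuΣv = 11277.84 − 11861.05 = -583.21
nΣu² − (Σu)² = 25878.44 − 24680.41 = 1198.03; nΣv² − (Σv)² = 6001.24 − 5700.25 = 300.99
r = -583.21 / √(1198.03 × 300.99) = -583.21 / 600.4957 ≈ -0.971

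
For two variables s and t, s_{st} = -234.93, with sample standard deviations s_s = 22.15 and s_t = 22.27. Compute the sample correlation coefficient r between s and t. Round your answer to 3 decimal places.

-0.476

r = Cov(s,t) / (s_s · s_t) = -234.93 / (22.15 × 22.27)
  = -234.93 / 493.2805 ≈ -0.476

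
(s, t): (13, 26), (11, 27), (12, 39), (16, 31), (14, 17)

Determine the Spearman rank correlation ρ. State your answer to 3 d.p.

Rank s: 3, 1, 2, 5, 4
Rank t: 2, 3, 5, 4, 1
d = rank(s) − rank(t): 1, -2, -3, 1, 3; Σd² = 24
ρ = 1 − 6Σd² / [n(n²−1)] = 1 − 6×24 / (5×24) = 1 − 144/120 ≈ -0.200

-0.200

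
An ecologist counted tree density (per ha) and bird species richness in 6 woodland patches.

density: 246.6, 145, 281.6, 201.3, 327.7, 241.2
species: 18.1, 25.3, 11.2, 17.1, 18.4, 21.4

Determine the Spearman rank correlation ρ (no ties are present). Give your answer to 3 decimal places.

-0.429

Rank density: 4, 1, 5, 2, 6, 3
Rank species: 3, 6, 1, 2, 4, 5
d = rank(density) − rank(species): 1, -5, 4, 0, 2, -2; Σd² = 50
ρ = 1 − 6Σd² / [n(n²−1)] = 1 − 6×50 / (6×35) = 1 − 300/210 ≈ -0.429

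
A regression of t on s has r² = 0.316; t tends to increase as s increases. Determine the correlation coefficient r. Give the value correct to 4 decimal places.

0.5621

|r| = √0.316 = 0.5621
The association is positive, so r = 0.5621.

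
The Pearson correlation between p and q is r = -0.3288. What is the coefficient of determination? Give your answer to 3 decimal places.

0.108

r² = (-0.3288)² = 0.108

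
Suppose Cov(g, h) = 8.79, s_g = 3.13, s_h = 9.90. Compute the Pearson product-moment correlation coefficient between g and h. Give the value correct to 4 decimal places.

r = Cov(g,h) / (s_g · s_h) = 8.79 / (3.13 × 9.90)
  = 8.79 / 30.9870 ≈ 0.2837

0.2837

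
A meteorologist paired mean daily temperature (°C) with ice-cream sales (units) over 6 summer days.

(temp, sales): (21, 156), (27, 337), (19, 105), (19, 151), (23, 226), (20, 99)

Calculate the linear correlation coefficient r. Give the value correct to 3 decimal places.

n = 6, Σx = 129, Σy = 1074, Σx² = 2821, Σy² = 232608, Σxy = 24417
nΣxy − ΣxΣy = 146502 − 138546 = 7956
nΣx² − (Σx)² = 16926 − 16641 = 285; nΣy² − (Σy)² = 1395648 − 1153476 = 242172
r = 7956 / √(285 × 242172) = 7956 / 8307.7687 ≈ 0.958

0.958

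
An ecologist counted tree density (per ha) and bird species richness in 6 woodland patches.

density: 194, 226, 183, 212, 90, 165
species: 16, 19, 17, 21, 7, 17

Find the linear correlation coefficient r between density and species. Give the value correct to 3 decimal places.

0.941

n = 6, Σx = 1070, Σy = 97, Σx² = 202470, Σy² = 1685, Σxy = 18396
nΣxy − ΣxΣy = 110376 − 103790 = 6586
nΣx² − (Σx)² = 1214820 − 1144900 = 69920; nΣy² − (Σy)² = 10110 − 9409 = 701
r = 6586 / √(69920 × 701) = 6586 / 7000.9942 ≈ 0.941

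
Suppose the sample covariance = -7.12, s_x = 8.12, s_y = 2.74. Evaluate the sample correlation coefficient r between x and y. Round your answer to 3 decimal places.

-0.320

r = Cov(x,y) / (s_x · s_y) = -7.12 / (8.12 × 2.74)
  = -7.12 / 22.2488 ≈ -0.320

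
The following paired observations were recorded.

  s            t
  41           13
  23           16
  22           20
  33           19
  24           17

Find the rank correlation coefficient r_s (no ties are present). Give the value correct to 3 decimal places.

Rank s: 5, 2, 1, 4, 3
Rank t: 1, 2, 5, 4, 3
d = rank(s) − rank(t): 4, 0, -4, 0, 0; Σd² = 32
ρ = 1 − 6Σd² / [n(n²−1)] = 1 − 6×32 / (5×24) = 1 − 192/120 ≈ -0.600

-0.600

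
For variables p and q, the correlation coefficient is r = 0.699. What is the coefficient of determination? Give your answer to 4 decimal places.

0.4886

r² = (0.699)² = 0.4886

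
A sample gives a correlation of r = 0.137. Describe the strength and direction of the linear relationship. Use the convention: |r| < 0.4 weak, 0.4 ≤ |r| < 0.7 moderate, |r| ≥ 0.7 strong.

weak positive

r = 0.137 > 0 so the relationship is positive.
|r| = 0.137, which falls in the weak range.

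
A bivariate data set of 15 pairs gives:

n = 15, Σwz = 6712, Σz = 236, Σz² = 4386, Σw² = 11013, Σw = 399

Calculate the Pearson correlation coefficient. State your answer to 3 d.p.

0.838

r = (nΣwz − ΣwΣz) / √[(nΣw² − (Σw)²)(nΣz² − (Σz)²)]
Numerator: 15×6712 − 399×236 = 6516
Denominator: √[(165195 − 159201)(65790 − 55696)] = √[5994 × 10094] = 7778.3955
r = 6516 / 7778.3955 ≈ 0.838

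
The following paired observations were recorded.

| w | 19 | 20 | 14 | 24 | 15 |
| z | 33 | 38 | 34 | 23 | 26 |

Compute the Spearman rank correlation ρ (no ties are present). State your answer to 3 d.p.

-0.300

Rank w: 3, 4, 1, 5, 2
Rank z: 3, 5, 4, 1, 2
d = rank(w) − rank(z): 0, -1, -3, 4, 0; Σd² = 26
ρ = 1 − 6Σd² / [n(n²−1)] = 1 − 6×26 / (5×24) = 1 − 156/120 ≈ -0.300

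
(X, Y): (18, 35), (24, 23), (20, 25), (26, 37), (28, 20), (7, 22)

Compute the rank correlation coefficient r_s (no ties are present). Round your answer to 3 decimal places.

-0.086

Rank X: 2, 4, 3, 5, 6, 1
Rank Y: 5, 3, 4, 6, 1, 2
d = rank(X) − rank(Y): -3, 1, -1, -1, 5, -1; Σd² = 38
ρ = 1 − 6Σd² / [n(n²−1)] = 1 − 6×38 / (6×35) = 1 − 228/210 ≈ -0.086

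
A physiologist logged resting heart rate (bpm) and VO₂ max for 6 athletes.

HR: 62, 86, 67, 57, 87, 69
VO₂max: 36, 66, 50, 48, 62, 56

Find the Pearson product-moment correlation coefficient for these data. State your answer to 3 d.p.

0.844

n = 6, Σx = 428, Σy = 318, Σx² = 31308, Σy² = 17436, Σxy = 23252
nΣxy − ΣxΣy = 139512 − 136104 = 3408
nΣx² − (Σx)² = 187848 − 183184 = 4664; nΣy² − (Σy)² = 104616 − 101124 = 3492
r = 3408 / √(4664 × 3492) = 3408 / 4035.6769 ≈ 0.844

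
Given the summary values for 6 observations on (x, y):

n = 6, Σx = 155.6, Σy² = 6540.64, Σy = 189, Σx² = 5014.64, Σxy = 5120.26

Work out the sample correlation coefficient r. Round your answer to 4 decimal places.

0.2886

r = (nΣxy − ΣxΣy) / √[(nΣx² − (Σx)²)(nΣy² − (Σy)²)]
Numerator: 6×5120.26 − 155.6×189 = 1313.16
Denominator: √[(30087.84 − 24211.36)(39243.84 − 35721)] = √[5876.48 × 3522.84] = 4549.9339
r = 1313.16 / 4549.9339 ≈ 0.2886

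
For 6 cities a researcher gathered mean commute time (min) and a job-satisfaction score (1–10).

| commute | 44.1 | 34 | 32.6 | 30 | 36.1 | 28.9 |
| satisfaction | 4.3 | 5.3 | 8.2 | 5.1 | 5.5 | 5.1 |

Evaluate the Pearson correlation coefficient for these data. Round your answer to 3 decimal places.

n = 6, Σx = 205.7, Σy = 33.5, Σx² = 7201.99, Σy² = 196.09, Σxy = 1136.09
nΣxy − ΣxΣy = 6816.54 − 6890.95 = -74.41
nΣx² − (Σx)² = 43211.94 − 42312.49 = 899.45; nΣy² − (Σy)² = 1176.54 − 1122.25 = 54.29
r = -74.41 / √(899.45 × 54.29) = -74.41 / 220.9777 ≈ -0.337

-0.337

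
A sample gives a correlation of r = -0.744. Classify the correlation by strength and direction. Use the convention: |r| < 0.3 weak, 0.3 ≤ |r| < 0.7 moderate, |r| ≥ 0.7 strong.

r = -0.744 < 0 so the relationship is negative.
|r| = 0.744, which falls in the strong range.

strong negative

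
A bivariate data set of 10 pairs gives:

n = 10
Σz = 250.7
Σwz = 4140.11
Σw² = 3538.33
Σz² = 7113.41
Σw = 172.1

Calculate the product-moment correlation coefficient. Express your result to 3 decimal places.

r = (nΣwz − ΣwΣz) / √[(nΣw² − (Σw)²)(nΣz² − (Σz)²)]
Numerator: 10×4140.11 − 172.1×250.7 = -1744.37
Denominator: √[(35383.3 − 29618.41)(71134.1 − 62850.49)] = √[5764.89 × 8283.61] = 6910.4342
r = -1744.37 / 6910.4342 ≈ -0.252

-0.252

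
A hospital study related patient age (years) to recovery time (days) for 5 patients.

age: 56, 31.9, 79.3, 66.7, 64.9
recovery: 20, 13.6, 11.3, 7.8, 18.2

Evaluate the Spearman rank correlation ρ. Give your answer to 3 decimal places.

Rank age: 2, 1, 5, 4, 3
Rank recovery: 5, 3, 2, 1, 4
d = rank(age) − rank(recovery): -3, -2, 3, 3, -1; Σd² = 32
ρ = 1 − 6Σd² / [n(n²−1)] = 1 − 6×32 / (5×24) = 1 − 192/120 ≈ -0.600

-0.600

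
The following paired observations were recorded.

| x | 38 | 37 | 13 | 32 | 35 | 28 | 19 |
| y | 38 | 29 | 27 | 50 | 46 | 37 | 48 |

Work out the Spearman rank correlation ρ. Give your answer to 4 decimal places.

Rank x: 7, 6, 1, 4, 5, 3, 2
Rank y: 4, 2, 1, 7, 5, 3, 6
d = rank(x) − rank(y): 3, 4, 0, -3, 0, 0, -4; Σd² = 50
ρ = 1 − 6Σd² / [n(n²−1)] = 1 − 6×50 / (7×48) = 1 − 300/336 ≈ 0.1071

0.1071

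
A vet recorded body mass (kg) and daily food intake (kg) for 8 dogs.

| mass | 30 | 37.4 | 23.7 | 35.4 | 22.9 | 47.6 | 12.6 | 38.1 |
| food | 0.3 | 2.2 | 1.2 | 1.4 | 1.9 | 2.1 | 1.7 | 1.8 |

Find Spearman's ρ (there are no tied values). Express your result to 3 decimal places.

0.429

Rank mass: 4, 6, 3, 5, 2, 8, 1, 7
Rank food: 1, 8, 2, 3, 6, 7, 4, 5
d = rank(mass) − rank(food): 3, -2, 1, 2, -4, 1, -3, 2; Σd² = 48
ρ = 1 − 6Σd² / [n(n²−1)] = 1 − 6×48 / (8×63) = 1 − 288/504 ≈ 0.429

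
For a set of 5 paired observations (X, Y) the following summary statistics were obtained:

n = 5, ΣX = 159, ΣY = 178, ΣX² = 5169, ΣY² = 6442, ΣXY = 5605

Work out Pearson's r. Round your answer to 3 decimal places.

r = (nΣXY − ΣXΣY) / √[(nΣX² − (ΣX)²)(nΣY² − (ΣY)²)]
Numerator: 5×5605 − 159×178 = -277
Denominator: √[(25845 − 25281)(32210 − 31684)] = √[564 × 526] = 544.6687
r = -277 / 544.6687 ≈ -0.509

-0.509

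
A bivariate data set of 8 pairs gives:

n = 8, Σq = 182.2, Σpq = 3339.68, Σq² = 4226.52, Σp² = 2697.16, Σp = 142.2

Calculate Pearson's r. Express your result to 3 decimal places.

0.885

r = (nΣpq − ΣpΣq) / √[(nΣp² − (Σp)²)(nΣq² − (Σq)²)]
Numerator: 8×3339.68 − 142.2×182.2 = 808.6
Denominator: √[(21577.28 − 20220.84)(33812.16 − 33196.84)] = √[1356.44 × 615.32] = 913.5889
r = 808.6 / 913.5889 ≈ 0.885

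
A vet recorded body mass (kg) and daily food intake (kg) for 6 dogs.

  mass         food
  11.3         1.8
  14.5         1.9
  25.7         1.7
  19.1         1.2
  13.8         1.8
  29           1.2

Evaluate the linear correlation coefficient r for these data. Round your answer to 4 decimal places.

-0.6511

n = 6, Σx = 113.4, Σy = 9.6, Σx² = 2394.68, Σy² = 15.86, Σxy = 174.14
nΣxy − ΣxΣy = 1044.84 − 1088.64 = -43.8
nΣx² − (Σx)² = 14368.08 − 12859.56 = 1508.52; nΣy² − (Σy)² = 95.16 − 92.16 = 3
r = -43.8 / √(1508.52 × 3) = -43.8 / 67.2723 ≈ -0.6511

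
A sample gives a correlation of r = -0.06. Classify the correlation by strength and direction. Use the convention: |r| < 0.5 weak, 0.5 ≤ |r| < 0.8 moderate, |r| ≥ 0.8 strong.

r = -0.06 < 0 so the relationship is negative.
|r| = 0.06, which falls in the weak range.

weak negative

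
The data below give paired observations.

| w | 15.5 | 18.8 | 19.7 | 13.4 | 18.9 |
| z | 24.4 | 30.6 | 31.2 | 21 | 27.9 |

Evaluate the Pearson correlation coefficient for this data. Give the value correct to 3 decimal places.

n = 5, Σw = 86.3, Σz = 135.1, Σw² = 1518.55, Σz² = 3724.57, Σwz = 2376.83
nΣwz − ΣwΣz = 11884.15 − 11659.13 = 225.02
nΣw² − (Σw)² = 7592.75 − 7447.69 = 145.06; nΣz² − (Σz)² = 18622.85 − 18252.01 = 370.84
r = 225.02 / √(145.06 × 370.84) = 225.02 / 231.9354 ≈ 0.970

0.970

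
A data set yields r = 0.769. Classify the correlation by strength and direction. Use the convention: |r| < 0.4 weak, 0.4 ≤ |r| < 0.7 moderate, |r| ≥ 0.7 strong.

r = 0.769 > 0 so the relationship is positive.
|r| = 0.769, which falls in the strong range.

strong positive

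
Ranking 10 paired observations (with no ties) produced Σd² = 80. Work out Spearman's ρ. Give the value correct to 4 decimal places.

ρ = 1 − 6Σd² / [n(n²−1)] = 1 − 6×80 / (10×99)
  = 1 − 480/990 = 1 − 0.48485 ≈ 0.5152

0.5152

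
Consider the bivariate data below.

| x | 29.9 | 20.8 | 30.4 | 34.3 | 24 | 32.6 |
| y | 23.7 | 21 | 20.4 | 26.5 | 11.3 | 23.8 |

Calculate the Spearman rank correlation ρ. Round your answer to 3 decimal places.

Rank x: 3, 1, 4, 6, 2, 5
Rank y: 4, 3, 2, 6, 1, 5
d = rank(x) − rank(y): -1, -2, 2, 0, 1, 0; Σd² = 10
ρ = 1 − 6Σd² / [n(n²−1)] = 1 − 6×10 / (6×35) = 1 − 60/210 ≈ 0.714

0.714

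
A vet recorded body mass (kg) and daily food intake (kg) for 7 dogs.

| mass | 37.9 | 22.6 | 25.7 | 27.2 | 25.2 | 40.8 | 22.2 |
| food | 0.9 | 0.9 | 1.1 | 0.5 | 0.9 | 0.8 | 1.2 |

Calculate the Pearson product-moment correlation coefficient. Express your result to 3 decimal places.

-0.316

n = 7, Σx = 201.6, Σy = 6.3, Σx² = 6140.02, Σy² = 5.97, Σxy = 178.28
nΣxy − ΣxΣy = 1247.96 − 1270.08 = -22.12
nΣx² − (Σx)² = 42980.14 − 40642.56 = 2337.58; nΣy² − (Σy)² = 41.79 − 39.69 = 2.1
r = -22.12 / √(2337.58 × 2.1) = -22.12 / 70.0637 ≈ -0.316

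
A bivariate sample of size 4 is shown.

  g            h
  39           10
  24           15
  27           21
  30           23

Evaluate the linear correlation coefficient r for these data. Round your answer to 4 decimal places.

-0.5484

n = 4, Σg = 120, Σh = 69, Σg² = 3726, Σh² = 1295, Σgh = 2007
nΣgh − ΣgΣh = 8028 − 8280 = -252
nΣg² − (Σg)² = 14904 − 14400 = 504; nΣh² − (Σh)² = 5180 − 4761 = 419
r = -252 / √(504 × 419) = -252 / 459.5389 ≈ -0.5484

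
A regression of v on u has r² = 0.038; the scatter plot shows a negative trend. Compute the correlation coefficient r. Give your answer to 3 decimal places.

-0.195

|r| = √0.038 = 0.195
The association is negative, so r = −0.195.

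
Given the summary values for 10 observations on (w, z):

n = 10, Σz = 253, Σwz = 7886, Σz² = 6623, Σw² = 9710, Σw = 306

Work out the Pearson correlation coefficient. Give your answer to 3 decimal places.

r = (nΣwz − ΣwΣz) / √[(nΣw² − (Σw)²)(nΣz² − (Σz)²)]
Numerator: 10×7886 − 306×253 = 1442
Denominator: √[(97100 − 93636)(66230 − 64009)] = √[3464 × 2221] = 2773.7239
r = 1442 / 2773.7239 ≈ 0.520

0.520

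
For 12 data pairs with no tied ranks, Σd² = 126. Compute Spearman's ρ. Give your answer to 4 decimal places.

0.5594

ρ = 1 − 6Σd² / [n(n²−1)] = 1 − 6×126 / (12×143)
  = 1 − 756/1716 = 1 − 0.44056 ≈ 0.5594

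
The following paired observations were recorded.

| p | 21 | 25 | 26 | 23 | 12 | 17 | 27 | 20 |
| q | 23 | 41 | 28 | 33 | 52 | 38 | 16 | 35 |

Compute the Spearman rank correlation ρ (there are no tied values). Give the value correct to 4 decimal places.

Rank p: 4, 6, 7, 5, 1, 2, 8, 3
Rank q: 2, 7, 3, 4, 8, 6, 1, 5
d = rank(p) − rank(q): 2, -1, 4, 1, -7, -4, 7, -2; Σd² = 140
ρ = 1 − 6Σd² / [n(n²−1)] = 1 − 6×140 / (8×63) = 1 − 840/504 ≈ -0.6667

-0.6667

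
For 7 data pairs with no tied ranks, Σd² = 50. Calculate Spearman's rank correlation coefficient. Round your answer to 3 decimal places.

ρ = 1 − 6Σd² / [n(n²−1)] = 1 − 6×50 / (7×48)
  = 1 − 300/336 = 1 − 0.8929 ≈ 0.107

0.107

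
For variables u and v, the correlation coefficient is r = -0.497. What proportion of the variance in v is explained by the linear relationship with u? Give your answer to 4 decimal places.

0.2470

r² = (-0.497)² = 0.2470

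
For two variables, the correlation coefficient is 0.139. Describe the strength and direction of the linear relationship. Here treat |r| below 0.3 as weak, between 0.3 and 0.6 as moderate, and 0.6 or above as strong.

r = 0.139 > 0 so the relationship is positive.
|r| = 0.139, which falls in the weak range.

weak positive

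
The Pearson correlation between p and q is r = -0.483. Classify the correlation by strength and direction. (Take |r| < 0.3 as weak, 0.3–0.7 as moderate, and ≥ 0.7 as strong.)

moderate negative

r = -0.483 < 0 so the relationship is negative.
|r| = 0.483, which falls in the moderate range.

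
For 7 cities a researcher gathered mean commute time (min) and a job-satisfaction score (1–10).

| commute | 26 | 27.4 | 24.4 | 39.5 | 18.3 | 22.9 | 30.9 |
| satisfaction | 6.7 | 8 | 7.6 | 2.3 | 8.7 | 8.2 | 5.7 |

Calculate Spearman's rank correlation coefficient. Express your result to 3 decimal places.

-0.893

Rank commute: 4, 5, 3, 7, 1, 2, 6
Rank satisfaction: 3, 5, 4, 1, 7, 6, 2
d = rank(commute) − rank(satisfaction): 1, 0, -1, 6, -6, -4, 4; Σd² = 106
ρ = 1 − 6Σd² / [n(n²−1)] = 1 − 6×106 / (7×48) = 1 − 636/336 ≈ -0.893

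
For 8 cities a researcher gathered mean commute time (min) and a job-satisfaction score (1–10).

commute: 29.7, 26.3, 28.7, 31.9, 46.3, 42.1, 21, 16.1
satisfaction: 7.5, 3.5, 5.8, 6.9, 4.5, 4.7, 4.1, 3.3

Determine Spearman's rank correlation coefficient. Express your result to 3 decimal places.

Rank commute: 5, 3, 4, 6, 8, 7, 2, 1
Rank satisfaction: 8, 2, 6, 7, 4, 5, 3, 1
d = rank(commute) − rank(satisfaction): -3, 1, -2, -1, 4, 2, -1, 0; Σd² = 36
ρ = 1 − 6Σd² / [n(n²−1)] = 1 − 6×36 / (8×63) = 1 − 216/504 ≈ 0.571

0.571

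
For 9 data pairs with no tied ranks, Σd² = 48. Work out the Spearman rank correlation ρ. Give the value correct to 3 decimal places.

0.600

ρ = 1 − 6Σd² / [n(n²−1)] = 1 − 6×48 / (9×80)
  = 1 − 288/720 = 1 − 0.4000 ≈ 0.600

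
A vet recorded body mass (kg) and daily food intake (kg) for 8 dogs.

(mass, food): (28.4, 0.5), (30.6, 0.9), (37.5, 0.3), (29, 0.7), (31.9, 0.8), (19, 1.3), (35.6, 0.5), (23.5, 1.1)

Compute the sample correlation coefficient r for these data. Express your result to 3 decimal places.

n = 8, Σx = 235.5, Σy = 6.1, Σx² = 7188.39, Σy² = 5.43, Σxy = 167.16
nΣxy − ΣxΣy = 1337.28 − 1436.55 = -99.27
nΣx² − (Σx)² = 57507.12 − 55460.25 = 2046.87; nΣy² − (Σy)² = 43.44 − 37.21 = 6.23
r = -99.27 / √(2046.87 × 6.23) = -99.27 / 112.9248 ≈ -0.879

-0.879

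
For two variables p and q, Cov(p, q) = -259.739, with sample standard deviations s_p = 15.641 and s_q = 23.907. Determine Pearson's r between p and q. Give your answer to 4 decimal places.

-0.6946

r = Cov(p,q) / (s_p · s_q) = -259.739 / (15.641 × 23.907)
  = -259.739 / 373.9294 ≈ -0.6946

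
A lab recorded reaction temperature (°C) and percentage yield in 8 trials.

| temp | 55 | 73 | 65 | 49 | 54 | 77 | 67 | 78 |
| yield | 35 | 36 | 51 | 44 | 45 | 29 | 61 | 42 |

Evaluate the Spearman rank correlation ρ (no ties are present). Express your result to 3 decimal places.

Rank temp: 3, 6, 4, 1, 2, 7, 5, 8
Rank yield: 2, 3, 7, 5, 6, 1, 8, 4
d = rank(temp) − rank(yield): 1, 3, -3, -4, -4, 6, -3, 4; Σd² = 112
ρ = 1 − 6Σd² / [n(n²−1)] = 1 − 6×112 / (8×63) = 1 − 672/504 ≈ -0.333

-0.333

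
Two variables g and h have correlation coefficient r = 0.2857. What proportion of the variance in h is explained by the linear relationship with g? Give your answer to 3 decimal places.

0.082

r² = (0.2857)² = 0.082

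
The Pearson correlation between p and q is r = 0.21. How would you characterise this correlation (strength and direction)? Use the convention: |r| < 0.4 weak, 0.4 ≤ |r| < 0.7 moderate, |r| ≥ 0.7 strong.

weak positive

r = 0.21 > 0 so the relationship is positive.
|r| = 0.21, which falls in the weak range.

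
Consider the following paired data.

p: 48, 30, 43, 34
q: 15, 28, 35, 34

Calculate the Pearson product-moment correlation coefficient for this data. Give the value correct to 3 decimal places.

-0.524

n = 4, Σp = 155, Σq = 112, Σp² = 6209, Σq² = 3390, Σpq = 4221
nΣpq − ΣpΣq = 16884 − 17360 = -476
nΣp² − (Σp)² = 24836 − 24025 = 811; nΣq² − (Σq)² = 13560 − 12544 = 1016
r = -476 / √(811 × 1016) = -476 / 907.7312 ≈ -0.524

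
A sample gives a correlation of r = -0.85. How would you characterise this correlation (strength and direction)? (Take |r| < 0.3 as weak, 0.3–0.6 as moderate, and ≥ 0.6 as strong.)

strong negative

r = -0.85 < 0 so the relationship is negative.
|r| = 0.85, which falls in the strong range.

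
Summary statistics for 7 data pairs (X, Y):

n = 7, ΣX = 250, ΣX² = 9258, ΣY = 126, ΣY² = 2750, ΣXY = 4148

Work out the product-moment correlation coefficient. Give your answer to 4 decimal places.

-0.8834

r = (nΣXY − ΣXΣY) / √[(nΣX² − (ΣX)²)(nΣY² − (ΣY)²)]
Numerator: 7×4148 − 250×126 = -2464
Denominator: √[(64806 − 62500)(19250 − 15876)] = √[2306 × 3374] = 2789.3447
r = -2464 / 2789.3447 ≈ -0.8834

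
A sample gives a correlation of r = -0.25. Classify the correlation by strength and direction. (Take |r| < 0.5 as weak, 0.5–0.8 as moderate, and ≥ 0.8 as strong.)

weak negative

r = -0.25 < 0 so the relationship is negative.
|r| = 0.25, which falls in the weak range.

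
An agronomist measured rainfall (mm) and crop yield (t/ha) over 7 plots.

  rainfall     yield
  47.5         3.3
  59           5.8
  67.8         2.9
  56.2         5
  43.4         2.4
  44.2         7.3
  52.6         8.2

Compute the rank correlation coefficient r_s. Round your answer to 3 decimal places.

Rank rainfall: 3, 6, 7, 5, 1, 2, 4
Rank yield: 3, 5, 2, 4, 1, 6, 7
d = rank(rainfall) − rank(yield): 0, 1, 5, 1, 0, -4, -3; Σd² = 52
ρ = 1 − 6Σd² / [n(n²−1)] = 1 − 6×52 / (7×48) = 1 − 312/336 ≈ 0.071

0.071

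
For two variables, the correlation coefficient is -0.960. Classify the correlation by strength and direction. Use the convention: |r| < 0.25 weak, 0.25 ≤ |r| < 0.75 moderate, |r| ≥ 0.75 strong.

strong negative

r = -0.960 < 0 so the relationship is negative.
|r| = 0.960, which falls in the strong range.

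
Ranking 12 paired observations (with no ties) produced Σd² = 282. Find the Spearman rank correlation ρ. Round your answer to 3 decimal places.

0.014

ρ = 1 − 6Σd² / [n(n²−1)] = 1 − 6×282 / (12×143)
  = 1 − 1692/1716 = 1 − 0.9860 ≈ 0.014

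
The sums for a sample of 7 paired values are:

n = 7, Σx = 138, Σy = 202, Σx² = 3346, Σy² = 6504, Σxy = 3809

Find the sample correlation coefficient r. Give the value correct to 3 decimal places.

r = (nΣxy − ΣxΣy) / √[(nΣx² − (Σx)²)(nΣy² − (Σy)²)]
Numerator: 7×3809 − 138×202 = -1213
Denominator: √[(23422 − 19044)(45528 − 40804)] = √[4378 × 4724] = 4547.7106
r = -1213 / 4547.7106 ≈ -0.267

-0.267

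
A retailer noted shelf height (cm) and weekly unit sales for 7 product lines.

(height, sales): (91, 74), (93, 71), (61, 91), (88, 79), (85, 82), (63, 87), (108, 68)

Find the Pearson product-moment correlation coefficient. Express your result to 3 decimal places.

-0.955

n = 7, Σx = 589, Σy = 552, Σx² = 51253, Σy² = 43956, Σxy = 45635
nΣxy − ΣxΣy = 319445 − 325128 = -5683
nΣx² − (Σx)² = 358771 − 346921 = 11850; nΣy² − (Σy)² = 307692 − 304704 = 2988
r = -5683 / √(11850 × 2988) = -5683 / 5950.4454 ≈ -0.955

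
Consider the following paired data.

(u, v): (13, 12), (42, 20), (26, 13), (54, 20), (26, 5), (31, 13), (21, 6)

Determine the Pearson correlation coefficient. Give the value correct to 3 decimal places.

n = 7, Σu = 213, Σv = 89, Σu² = 7603, Σv² = 1343, Σuv = 3073
nΣuv − ΣuΣv = 21511 − 18957 = 2554
nΣu² − (Σu)² = 53221 − 45369 = 7852; nΣv² − (Σv)² = 9401 − 7921 = 1480
r = 2554 / √(7852 × 1480) = 2554 / 3408.9529 ≈ 0.749

0.749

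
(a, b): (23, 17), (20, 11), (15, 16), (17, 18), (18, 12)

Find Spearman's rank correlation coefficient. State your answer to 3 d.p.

-0.200

Rank a: 5, 4, 1, 2, 3
Rank b: 4, 1, 3, 5, 2
d = rank(a) − rank(b): 1, 3, -2, -3, 1; Σd² = 24
ρ = 1 − 6Σd² / [n(n²−1)] = 1 − 6×24 / (5×24) = 1 − 144/120 ≈ -0.200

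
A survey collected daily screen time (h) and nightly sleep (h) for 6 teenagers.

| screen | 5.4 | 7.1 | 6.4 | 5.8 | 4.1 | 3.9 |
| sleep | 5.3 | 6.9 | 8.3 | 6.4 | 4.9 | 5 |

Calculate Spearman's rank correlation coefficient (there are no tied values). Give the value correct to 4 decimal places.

0.8857

Rank screen: 3, 6, 5, 4, 2, 1
Rank sleep: 3, 5, 6, 4, 1, 2
d = rank(screen) − rank(sleep): 0, 1, -1, 0, 1, -1; Σd² = 4
ρ = 1 − 6Σd² / [n(n²−1)] = 1 − 6×4 / (6×35) = 1 − 24/210 ≈ 0.8857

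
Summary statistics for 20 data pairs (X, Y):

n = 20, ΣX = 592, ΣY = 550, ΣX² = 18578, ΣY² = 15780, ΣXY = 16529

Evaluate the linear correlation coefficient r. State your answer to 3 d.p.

0.300

r = (nΣXY − ΣXΣY) / √[(nΣX² − (ΣX)²)(nΣY² − (ΣY)²)]
Numerator: 20×16529 − 592×550 = 4980
Denominator: √[(371560 − 350464)(315600 − 302500)] = √[21096 × 13100] = 16624.0067
r = 4980 / 16624.0067 ≈ 0.300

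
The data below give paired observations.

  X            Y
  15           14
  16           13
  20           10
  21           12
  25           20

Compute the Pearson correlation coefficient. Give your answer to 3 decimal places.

n = 5, ΣX = 97, ΣY = 69, ΣX² = 1947, ΣY² = 1009, ΣXY = 1370
nΣXY − ΣXΣY = 6850 − 6693 = 157
nΣX² − (ΣX)² = 9735 − 9409 = 326; nΣY² − (ΣY)² = 5045 − 4761 = 284
r = 157 / √(326 × 284) = 157 / 304.2762 ≈ 0.516

0.516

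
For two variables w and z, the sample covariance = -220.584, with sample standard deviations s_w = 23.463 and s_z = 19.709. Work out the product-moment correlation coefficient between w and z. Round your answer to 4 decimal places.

r = Cov(w,z) / (s_w · s_z) = -220.584 / (23.463 × 19.709)
  = -220.584 / 462.4323 ≈ -0.4770

-0.4770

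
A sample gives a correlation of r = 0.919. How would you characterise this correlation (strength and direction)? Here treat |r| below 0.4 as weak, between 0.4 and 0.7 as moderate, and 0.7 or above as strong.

strong positive

r = 0.919 > 0 so the relationship is positive.
|r| = 0.919, which falls in the strong range.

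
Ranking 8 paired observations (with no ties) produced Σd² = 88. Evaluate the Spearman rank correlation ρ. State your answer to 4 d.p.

-0.0476

ρ = 1 − 6Σd² / [n(n²−1)] = 1 − 6×88 / (8×63)
  = 1 − 528/504 = 1 − 1.04762 ≈ -0.0476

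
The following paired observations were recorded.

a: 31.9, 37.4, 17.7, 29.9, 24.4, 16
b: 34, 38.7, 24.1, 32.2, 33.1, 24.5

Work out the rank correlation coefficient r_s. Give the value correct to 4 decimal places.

Rank a: 5, 6, 2, 4, 3, 1
Rank b: 5, 6, 1, 3, 4, 2
d = rank(a) − rank(b): 0, 0, 1, 1, -1, -1; Σd² = 4
ρ = 1 − 6Σd² / [n(n²−1)] = 1 − 6×4 / (6×35) = 1 − 24/210 ≈ 0.8857

0.8857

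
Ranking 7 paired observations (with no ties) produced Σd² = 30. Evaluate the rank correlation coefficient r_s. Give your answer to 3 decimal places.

0.464

ρ = 1 − 6Σd² / [n(n²−1)] = 1 − 6×30 / (7×48)
  = 1 − 180/336 = 1 − 0.5357 ≈ 0.464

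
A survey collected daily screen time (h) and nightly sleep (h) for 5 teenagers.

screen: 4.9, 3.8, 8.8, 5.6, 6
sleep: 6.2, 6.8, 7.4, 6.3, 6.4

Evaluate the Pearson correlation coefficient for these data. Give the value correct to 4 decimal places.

0.6486

n = 5, Σx = 29.1, Σy = 33.1, Σx² = 183.25, Σy² = 220.09, Σxy = 195.02
nΣxy − ΣxΣy = 975.1 − 963.21 = 11.89
nΣx² − (Σx)² = 916.25 − 846.81 = 69.44; nΣy² − (Σy)² = 1100.45 − 1095.61 = 4.84
r = 11.89 / √(69.44 × 4.84) = 11.89 / 18.3327 ≈ 0.6486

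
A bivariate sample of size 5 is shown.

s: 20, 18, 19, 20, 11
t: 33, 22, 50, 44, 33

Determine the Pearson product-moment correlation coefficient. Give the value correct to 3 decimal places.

0.278

n = 5, Σs = 88, Σt = 182, Σs² = 1606, Σt² = 7098, Σst = 3249
nΣst − ΣsΣt = 16245 − 16016 = 229
nΣs² − (Σs)² = 8030 − 7744 = 286; nΣt² − (Σt)² = 35490 − 33124 = 2366
r = 229 / √(286 × 2366) = 229 / 822.6032 ≈ 0.278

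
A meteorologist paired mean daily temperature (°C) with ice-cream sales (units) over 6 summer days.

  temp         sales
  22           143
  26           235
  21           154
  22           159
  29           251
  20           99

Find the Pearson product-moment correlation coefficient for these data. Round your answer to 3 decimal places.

n = 6, Σx = 140, Σy = 1041, Σx² = 3326, Σy² = 197473, Σxy = 25247
nΣxy − ΣxΣy = 151482 − 145740 = 5742
nΣx² − (Σx)² = 19956 − 19600 = 356; nΣy² − (Σy)² = 1184838 − 1083681 = 101157
r = 5742 / √(356 × 101157) = 5742 / 6000.9909 ≈ 0.957

0.957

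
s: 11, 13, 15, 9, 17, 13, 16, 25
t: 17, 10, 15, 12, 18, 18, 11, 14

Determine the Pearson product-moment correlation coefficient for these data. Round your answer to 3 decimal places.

n = 8, Σs = 119, Σt = 115, Σs² = 1935, Σt² = 1723, Σst = 1716
nΣst − ΣsΣt = 13728 − 13685 = 43
nΣs² − (Σs)² = 15480 − 14161 = 1319; nΣt² − (Σt)² = 13784 − 13225 = 559
r = 43 / √(1319 × 559) = 43 / 858.6740 ≈ 0.050

0.050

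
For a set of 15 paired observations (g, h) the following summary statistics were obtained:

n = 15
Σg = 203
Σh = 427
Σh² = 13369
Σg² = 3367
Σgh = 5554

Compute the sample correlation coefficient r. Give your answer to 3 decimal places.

-0.259

r = (nΣgh − ΣgΣh) / √[(nΣg² − (Σg)²)(nΣh² − (Σh)²)]
Numerator: 15×5554 − 203×427 = -3371
Denominator: √[(50505 − 41209)(200535 − 182329)] = √[9296 × 18206] = 13009.3419
r = -3371 / 13009.3419 ≈ -0.259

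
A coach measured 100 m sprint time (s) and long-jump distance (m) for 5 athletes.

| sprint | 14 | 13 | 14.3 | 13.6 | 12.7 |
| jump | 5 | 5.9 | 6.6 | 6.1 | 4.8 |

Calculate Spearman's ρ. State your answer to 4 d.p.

Rank sprint: 4, 2, 5, 3, 1
Rank jump: 2, 3, 5, 4, 1
d = rank(sprint) − rank(jump): 2, -1, 0, -1, 0; Σd² = 6
ρ = 1 − 6Σd² / [n(n²−1)] = 1 − 6×6 / (5×24) = 1 − 36/120 ≈ 0.7000

0.7000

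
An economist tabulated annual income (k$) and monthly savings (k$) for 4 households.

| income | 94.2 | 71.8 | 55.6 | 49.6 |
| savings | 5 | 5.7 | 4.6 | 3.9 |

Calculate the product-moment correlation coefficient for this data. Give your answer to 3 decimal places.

0.615

n = 4, Σx = 271.2, Σy = 19.2, Σx² = 19580.4, Σy² = 93.86, Σxy = 1329.46
nΣxy − ΣxΣy = 5317.84 − 5207.04 = 110.8
nΣx² − (Σx)² = 78321.6 − 73549.44 = 4772.16; nΣy² − (Σy)² = 375.44 − 368.64 = 6.8
r = 110.8 / √(4772.16 × 6.8) = 110.8 / 180.1407 ≈ 0.615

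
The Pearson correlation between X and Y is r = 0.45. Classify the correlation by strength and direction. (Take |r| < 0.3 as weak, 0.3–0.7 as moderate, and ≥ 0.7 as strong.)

r = 0.45 > 0 so the relationship is positive.
|r| = 0.45, which falls in the moderate range.

moderate positive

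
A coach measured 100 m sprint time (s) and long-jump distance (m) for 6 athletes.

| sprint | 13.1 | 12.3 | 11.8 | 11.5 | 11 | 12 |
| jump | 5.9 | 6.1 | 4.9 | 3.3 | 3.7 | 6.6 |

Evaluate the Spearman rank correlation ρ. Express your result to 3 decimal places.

Rank sprint: 6, 5, 3, 2, 1, 4
Rank jump: 4, 5, 3, 1, 2, 6
d = rank(sprint) − rank(jump): 2, 0, 0, 1, -1, -2; Σd² = 10
ρ = 1 − 6Σd² / [n(n²−1)] = 1 − 6×10 / (6×35) = 1 − 60/210 ≈ 0.714

0.714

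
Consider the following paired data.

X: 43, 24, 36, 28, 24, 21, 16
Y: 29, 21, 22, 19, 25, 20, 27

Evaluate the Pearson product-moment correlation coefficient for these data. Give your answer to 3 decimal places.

n = 7, ΣX = 192, ΣY = 163, ΣX² = 5778, ΣY² = 3881, ΣXY = 4527
nΣXY − ΣXΣY = 31689 − 31296 = 393
nΣX² − (ΣX)² = 40446 − 36864 = 3582; nΣY² − (ΣY)² = 27167 − 26569 = 598
r = 393 / √(3582 × 598) = 393 / 1463.5696 ≈ 0.269

0.269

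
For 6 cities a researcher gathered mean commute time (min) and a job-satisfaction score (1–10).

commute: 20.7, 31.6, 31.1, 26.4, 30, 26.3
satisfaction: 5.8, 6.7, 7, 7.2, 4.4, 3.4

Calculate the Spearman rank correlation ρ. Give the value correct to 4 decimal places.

Rank commute: 1, 6, 5, 3, 4, 2
Rank satisfaction: 3, 4, 5, 6, 2, 1
d = rank(commute) − rank(satisfaction): -2, 2, 0, -3, 2, 1; Σd² = 22
ρ = 1 − 6Σd² / [n(n²−1)] = 1 − 6×22 / (6×35) = 1 − 132/210 ≈ 0.3714

0.3714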